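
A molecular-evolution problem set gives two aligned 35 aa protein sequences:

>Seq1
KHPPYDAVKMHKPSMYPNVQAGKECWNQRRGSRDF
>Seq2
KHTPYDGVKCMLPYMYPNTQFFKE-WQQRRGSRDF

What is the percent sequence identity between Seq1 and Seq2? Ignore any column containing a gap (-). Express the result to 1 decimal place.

70.6%

Excluding the 1 gap column leaves 34 comparable sites.
The sequences differ at positions 3 (P/T), 7 (A/G), 10 (M/C), 11 (H/M), 12 (K/L), 14 (S/Y), 19 (V/T), 21 (A/F), 22 (G/F), 27 (N/Q).
24 of the 34 comparable sites match, so the percent identity is 24/34 × 100 = 70.6%.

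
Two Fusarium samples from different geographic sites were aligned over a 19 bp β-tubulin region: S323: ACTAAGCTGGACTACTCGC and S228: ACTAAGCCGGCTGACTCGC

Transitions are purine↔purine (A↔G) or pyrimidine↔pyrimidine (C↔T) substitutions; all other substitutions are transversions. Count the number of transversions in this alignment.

2

The sequences differ at positions 8 (T/C, transition), 11 (A/C, transversion), 12 (C/T, transition), 13 (T/G, transversion).
Of the 4 differences, 2 transitions and 2 transversions, so the answer is 2.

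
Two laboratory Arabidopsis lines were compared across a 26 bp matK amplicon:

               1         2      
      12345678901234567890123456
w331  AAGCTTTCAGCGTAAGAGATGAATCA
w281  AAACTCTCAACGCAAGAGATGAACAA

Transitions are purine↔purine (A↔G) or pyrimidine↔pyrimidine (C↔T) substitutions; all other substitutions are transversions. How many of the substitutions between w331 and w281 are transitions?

5

Differing sites — 3:G/A (Ti); 6:T/C (Ti); 10:G/A (Ti); 13:T/C (Ti); 24:T/C (Ti); 25:C/A (Tv).
Of the 6 differences, 5 transitions and 1 transversion, so the answer is 5.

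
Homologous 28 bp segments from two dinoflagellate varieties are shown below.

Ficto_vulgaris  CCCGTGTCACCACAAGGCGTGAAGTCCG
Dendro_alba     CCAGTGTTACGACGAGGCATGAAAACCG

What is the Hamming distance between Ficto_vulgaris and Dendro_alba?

7

The sequences differ at positions 3 (C/A), 8 (C/T), 11 (C/G), 14 (A/G), 19 (G/A), 24 (G/A), 25 (T/A).
That gives 7 mismatches out of 28 aligned sites, so the Hamming distance is 7.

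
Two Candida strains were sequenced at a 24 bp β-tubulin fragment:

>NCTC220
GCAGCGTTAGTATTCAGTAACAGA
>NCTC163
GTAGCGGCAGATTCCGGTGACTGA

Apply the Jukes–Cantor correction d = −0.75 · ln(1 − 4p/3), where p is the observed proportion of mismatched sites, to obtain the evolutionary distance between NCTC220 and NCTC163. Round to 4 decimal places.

The sequences differ at positions 2 (C/T), 7 (T/G), 8 (T/C), 11 (T/A), 12 (A/T), 14 (T/C), 16 (A/G), 19 (A/G), 22 (A/T).
p = 9/24 = 0.375000.
d = −0.75 · ln(1 − (4/3)·0.375000) = −0.75 · ln(0.500000) = −0.75 · (-0.693147) = 0.5199.

0.5199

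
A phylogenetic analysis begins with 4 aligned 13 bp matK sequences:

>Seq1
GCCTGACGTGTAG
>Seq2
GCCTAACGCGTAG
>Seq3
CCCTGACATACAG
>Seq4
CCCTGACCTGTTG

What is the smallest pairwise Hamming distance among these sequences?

2

Pairwise Hamming distances:
  Seq1 vs Seq2: 2
  Seq1 vs Seq3: 4
  Seq1 vs Seq4: 3
  Seq2 vs Seq3: 6
  Seq2 vs Seq4: 5
  Seq3 vs Seq4: 4
The smallest is 2, between Seq1 and Seq2.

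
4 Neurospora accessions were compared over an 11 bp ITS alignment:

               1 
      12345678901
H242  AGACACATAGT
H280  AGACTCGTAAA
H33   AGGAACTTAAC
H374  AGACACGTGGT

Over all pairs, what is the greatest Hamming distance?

Pairwise Hamming distances:
  H242 vs H280: 4
  H242 vs H33: 5
  H242 vs H374: 2
  H280 vs H33: 5
  H280 vs H374: 4
  H33 vs H374: 6
The largest is 6, between H33 and H374.

6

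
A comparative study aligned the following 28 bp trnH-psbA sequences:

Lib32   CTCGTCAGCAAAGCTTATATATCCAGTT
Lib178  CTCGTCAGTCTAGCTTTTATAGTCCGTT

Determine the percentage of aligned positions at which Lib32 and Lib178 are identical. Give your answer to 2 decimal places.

75.00%

Differing sites — 9:C/T; 10:A/C; 11:A/T; 17:A/T; 22:T/G; 23:C/T; 25:A/C.
21 of the 28 sites match, so the percent identity is 21/28 × 100 = 75.00%.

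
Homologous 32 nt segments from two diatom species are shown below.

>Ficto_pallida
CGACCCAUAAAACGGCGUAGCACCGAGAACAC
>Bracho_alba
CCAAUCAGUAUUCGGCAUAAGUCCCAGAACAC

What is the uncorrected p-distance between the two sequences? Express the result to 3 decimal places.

Differing sites — 2:G/C; 4:C/A; 5:C/U; 8:U/G; 9:A/U; 11:A/U; 12:A/U; 17:G/A; 20:G/A; 21:C/G; 22:A/U; 25:G/C.
There are 12 differences over 32 sites, so p = 12/32 = 0.375.

0.375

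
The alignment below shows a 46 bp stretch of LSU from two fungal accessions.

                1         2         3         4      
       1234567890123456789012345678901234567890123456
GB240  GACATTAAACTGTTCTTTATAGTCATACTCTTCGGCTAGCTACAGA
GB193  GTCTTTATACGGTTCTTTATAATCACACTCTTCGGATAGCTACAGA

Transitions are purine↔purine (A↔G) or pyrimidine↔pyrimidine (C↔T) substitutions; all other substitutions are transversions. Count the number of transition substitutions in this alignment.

2

Mismatches occur at site 2 (A→T, transversion), site 4 (A→T, transversion), site 8 (A→T, transversion), site 11 (T→G, transversion), site 22 (G→A, transition), site 26 (T→C, transition), site 36 (C→A, transversion).
Of the 7 differences, 2 transitions and 5 transversions, so the answer is 2.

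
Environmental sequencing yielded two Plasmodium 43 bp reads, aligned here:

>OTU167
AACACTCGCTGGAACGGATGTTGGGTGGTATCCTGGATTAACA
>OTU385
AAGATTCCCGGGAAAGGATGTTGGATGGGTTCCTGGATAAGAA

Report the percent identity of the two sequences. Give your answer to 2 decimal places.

74.42%

Differing sites — 3:C/G; 5:C/T; 8:G/C; 10:T/G; 15:C/A; 25:G/A; 29:T/G; 30:A/T; 39:T/A; 41:A/G; 42:C/A.
32 of the 43 sites match, so the percent identity is 32/43 × 100 = 74.42%.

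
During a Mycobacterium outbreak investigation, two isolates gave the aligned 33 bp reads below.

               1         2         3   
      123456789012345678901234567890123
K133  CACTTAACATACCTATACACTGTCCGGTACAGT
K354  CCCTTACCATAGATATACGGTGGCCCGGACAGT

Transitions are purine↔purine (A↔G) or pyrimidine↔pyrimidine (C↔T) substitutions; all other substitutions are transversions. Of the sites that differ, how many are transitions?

1

Differing sites — 2:A/C (Tv); 7:A/C (Tv); 12:C/G (Tv); 13:C/A (Tv); 19:A/G (Ti); 20:C/G (Tv); 23:T/G (Tv); 26:G/C (Tv); 28:T/G (Tv).
Of the 9 differences, 1 transition and 8 transversions, so the answer is 1.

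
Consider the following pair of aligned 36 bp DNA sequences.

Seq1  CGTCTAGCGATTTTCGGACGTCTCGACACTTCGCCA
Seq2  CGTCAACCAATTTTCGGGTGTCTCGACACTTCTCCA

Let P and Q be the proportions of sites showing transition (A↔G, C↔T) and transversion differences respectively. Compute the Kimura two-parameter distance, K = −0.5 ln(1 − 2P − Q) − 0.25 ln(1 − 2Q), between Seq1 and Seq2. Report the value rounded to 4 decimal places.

The sequences differ at positions 5 (T/A, transversion), 7 (G/C, transversion), 9 (G/A, transition), 18 (A/G, transition), 19 (C/T, transition), 33 (G/T, transversion).
Of the 6 differences, 3 transitions and 3 transversions over 36 sites: P = 3/36 = 0.083333, Q = 3/36 = 0.083333.
d = −0.5·ln(0.750001) − 0.25·ln(0.833334) = −0.5·(-0.287681) − 0.25·(-0.182321) = 0.1894.

0.1894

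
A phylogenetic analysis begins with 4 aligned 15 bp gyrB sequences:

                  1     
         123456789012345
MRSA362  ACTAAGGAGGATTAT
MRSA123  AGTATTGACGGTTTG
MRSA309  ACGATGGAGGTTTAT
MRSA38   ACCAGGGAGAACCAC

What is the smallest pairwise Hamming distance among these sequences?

Pairwise Hamming distances:
  MRSA362 vs MRSA123: 7
  MRSA362 vs MRSA309: 3
  MRSA362 vs MRSA38: 6
  MRSA123 vs MRSA309: 7
  MRSA123 vs MRSA38: 11
  MRSA309 vs MRSA38: 7
The smallest is 3, between MRSA362 and MRSA309.

3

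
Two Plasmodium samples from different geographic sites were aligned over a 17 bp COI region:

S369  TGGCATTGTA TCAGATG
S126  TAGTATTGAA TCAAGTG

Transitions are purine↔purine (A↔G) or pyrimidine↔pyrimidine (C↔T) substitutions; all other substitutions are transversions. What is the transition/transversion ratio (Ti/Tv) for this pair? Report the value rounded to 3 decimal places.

4.000

Mismatches occur at site 2 (G↔A, transition), site 4 (C↔T, transition), site 9 (T↔A, transversion), site 14 (G↔A, transition), site 15 (A↔G, transition).
Of the 5 differences, 4 transitions and 1 transversion, so Ti/Tv = 4/1 = 4.000.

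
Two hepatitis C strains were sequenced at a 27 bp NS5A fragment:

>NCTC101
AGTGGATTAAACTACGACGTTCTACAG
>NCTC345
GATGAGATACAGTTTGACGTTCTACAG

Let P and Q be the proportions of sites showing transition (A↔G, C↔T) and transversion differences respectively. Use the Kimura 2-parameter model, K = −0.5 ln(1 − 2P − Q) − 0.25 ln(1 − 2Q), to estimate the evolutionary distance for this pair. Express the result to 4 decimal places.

The sequences differ at positions 1 (A/G, transition), 2 (G/A, transition), 5 (G/A, transition), 6 (A/G, transition), 7 (T/A, transversion), 10 (A/C, transversion), 12 (C/G, transversion), 14 (A/T, transversion), 15 (C/T, transition).
Of the 9 differences, 5 transitions and 4 transversions over 27 sites: P = 5/27 = 0.185185, Q = 4/27 = 0.148148.
d = −0.5·ln(0.481482) − 0.25·ln(0.703704) = −0.5·(-0.730886) − 0.25·(-0.351397) = 0.4533.

0.4533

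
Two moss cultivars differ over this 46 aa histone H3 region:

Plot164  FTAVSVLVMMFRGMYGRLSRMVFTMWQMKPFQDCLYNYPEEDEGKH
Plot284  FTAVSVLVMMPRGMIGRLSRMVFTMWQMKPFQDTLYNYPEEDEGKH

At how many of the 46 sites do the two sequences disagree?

Mismatches occur at site 11 (F↔P), site 15 (Y↔I), site 34 (C↔T).
That gives 3 mismatches out of 46 aligned sites, so the Hamming distance is 3.

3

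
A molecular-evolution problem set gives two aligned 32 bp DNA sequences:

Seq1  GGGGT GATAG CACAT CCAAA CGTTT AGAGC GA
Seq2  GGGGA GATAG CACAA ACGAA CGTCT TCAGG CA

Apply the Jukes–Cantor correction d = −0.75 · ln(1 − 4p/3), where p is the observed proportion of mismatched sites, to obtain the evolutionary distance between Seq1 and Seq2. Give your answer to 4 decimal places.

0.3525

Mismatches occur at site 5 (T↔A), site 15 (T↔A), site 16 (C↔A), site 18 (A↔G), site 24 (T↔C), site 26 (A↔T), site 27 (G↔C), site 30 (C↔G), site 31 (G↔C).
p = 9/32 = 0.281250.
d = −0.75 · ln(1 − (4/3)·0.281250) = −0.75 · ln(0.625000) = −0.75 · (-0.470004) = 0.3525.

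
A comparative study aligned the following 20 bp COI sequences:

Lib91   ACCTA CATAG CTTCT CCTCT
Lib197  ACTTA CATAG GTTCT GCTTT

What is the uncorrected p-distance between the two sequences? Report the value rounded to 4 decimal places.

0.2000

Differing sites — 3:C/T; 11:C/G; 16:C/G; 19:C/T.
There are 4 differences over 20 sites, so p = 4/20 = 0.2000.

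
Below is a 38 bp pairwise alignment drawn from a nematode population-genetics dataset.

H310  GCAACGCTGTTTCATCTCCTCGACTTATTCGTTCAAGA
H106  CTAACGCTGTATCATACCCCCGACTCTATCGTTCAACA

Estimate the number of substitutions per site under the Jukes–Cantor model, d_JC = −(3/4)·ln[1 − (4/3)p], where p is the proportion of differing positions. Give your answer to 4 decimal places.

The sequences differ at positions 1 (G/C), 2 (C/T), 11 (T/A), 16 (C/A), 17 (T/C), 20 (T/C), 26 (T/C), 27 (A/T), 28 (T/A), 37 (G/C).
p = 10/38 = 0.263158.
d = −0.75 · ln(1 − (4/3)·0.263158) = −0.75 · ln(0.649123) = −0.75 · (-0.432133) = 0.3241.

0.3241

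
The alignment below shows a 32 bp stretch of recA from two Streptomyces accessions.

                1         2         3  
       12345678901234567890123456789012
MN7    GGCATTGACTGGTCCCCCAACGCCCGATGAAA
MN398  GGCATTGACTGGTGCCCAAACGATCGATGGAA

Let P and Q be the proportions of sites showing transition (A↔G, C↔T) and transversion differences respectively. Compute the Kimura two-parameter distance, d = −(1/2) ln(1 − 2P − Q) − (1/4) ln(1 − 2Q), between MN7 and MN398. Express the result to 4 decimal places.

0.1753

The sequences differ at positions 14 (C/G, transversion), 18 (C/A, transversion), 23 (C/A, transversion), 24 (C/T, transition), 30 (A/G, transition).
Of the 5 differences, 2 transitions and 3 transversions over 32 sites: P = 2/32 = 0.062500, Q = 3/32 = 0.093750.
d = −0.5·ln(0.781250) − 0.25·ln(0.812500) = −0.5·(-0.246860) − 0.25·(-0.207639) = 0.1753.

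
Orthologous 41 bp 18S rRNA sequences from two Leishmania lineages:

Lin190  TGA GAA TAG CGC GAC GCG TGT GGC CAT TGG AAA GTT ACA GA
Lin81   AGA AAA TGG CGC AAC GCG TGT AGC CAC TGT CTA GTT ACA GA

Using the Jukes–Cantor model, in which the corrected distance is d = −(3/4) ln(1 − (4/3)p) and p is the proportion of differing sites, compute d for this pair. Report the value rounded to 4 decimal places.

The sequences differ at positions 1 (T/A), 4 (G/A), 8 (A/G), 13 (G/A), 22 (G/A), 27 (T/C), 30 (G/T), 31 (A/C), 32 (A/T).
p = 9/41 = 0.219512.
d = −0.75 · ln(1 − (4/3)·0.219512) = −0.75 · ln(0.707317) = −0.75 · (-0.346276) = 0.2597.

0.2597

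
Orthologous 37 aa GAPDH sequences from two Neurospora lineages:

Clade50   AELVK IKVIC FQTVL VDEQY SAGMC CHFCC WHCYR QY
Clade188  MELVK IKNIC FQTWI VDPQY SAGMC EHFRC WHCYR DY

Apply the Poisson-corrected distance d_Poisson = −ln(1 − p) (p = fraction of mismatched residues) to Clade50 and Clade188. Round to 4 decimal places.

0.2436

Mismatches occur at site 1 (A↔M), site 8 (V↔N), site 14 (V↔W), site 15 (L↔I), site 18 (E↔P), site 26 (C↔E), site 29 (C↔R), site 36 (Q↔D).
p = 8/37 = 0.216216.
d = −ln(1 − 0.216216) = −ln(0.783784) = 0.2436.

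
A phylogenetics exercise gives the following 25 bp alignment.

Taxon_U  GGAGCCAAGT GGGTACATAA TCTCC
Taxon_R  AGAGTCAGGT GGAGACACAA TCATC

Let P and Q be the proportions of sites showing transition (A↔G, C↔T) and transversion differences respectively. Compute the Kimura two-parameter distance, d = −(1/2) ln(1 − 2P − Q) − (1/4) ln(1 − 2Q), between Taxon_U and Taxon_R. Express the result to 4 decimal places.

The sequences differ at positions 1 (G/A, transition), 5 (C/T, transition), 8 (A/G, transition), 13 (G/A, transition), 14 (T/G, transversion), 18 (T/C, transition), 23 (T/A, transversion), 24 (C/T, transition).
Of the 8 differences, 6 transitions and 2 transversions over 25 sites: P = 6/25 = 0.240000, Q = 2/25 = 0.080000.
d = −0.5·ln(0.440000) − 0.25·ln(0.840000) = −0.5·(-0.820981) − 0.25·(-0.174353) = 0.4541.

0.4541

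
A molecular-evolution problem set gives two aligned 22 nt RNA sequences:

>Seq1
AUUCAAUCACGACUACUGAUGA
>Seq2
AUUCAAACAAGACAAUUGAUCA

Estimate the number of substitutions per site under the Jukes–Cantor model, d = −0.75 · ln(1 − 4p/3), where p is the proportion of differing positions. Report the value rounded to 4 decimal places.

Mismatches occur at site 7 (U↔A), site 10 (C↔A), site 14 (U↔A), site 16 (C↔U), site 21 (G↔C).
p = 5/22 = 0.227273.
d = −0.75 · ln(1 − (4/3)·0.227273) = −0.75 · ln(0.696969) = −0.75 · (-0.361014) = 0.2708.

0.2708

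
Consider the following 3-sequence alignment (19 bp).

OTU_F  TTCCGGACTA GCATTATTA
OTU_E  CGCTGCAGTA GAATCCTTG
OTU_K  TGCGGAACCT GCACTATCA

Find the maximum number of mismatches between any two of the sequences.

12

Pairwise Hamming distances:
  OTU_F vs OTU_E: 9
  OTU_F vs OTU_K: 7
  OTU_E vs OTU_K: 12
The largest is 12, between OTU_E and OTU_K.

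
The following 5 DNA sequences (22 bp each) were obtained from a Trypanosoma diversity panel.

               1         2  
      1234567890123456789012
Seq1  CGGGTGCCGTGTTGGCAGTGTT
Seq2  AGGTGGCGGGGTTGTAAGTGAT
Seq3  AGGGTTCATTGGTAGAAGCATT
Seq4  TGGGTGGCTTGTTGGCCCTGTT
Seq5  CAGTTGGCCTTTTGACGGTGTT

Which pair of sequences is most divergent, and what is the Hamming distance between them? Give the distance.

Pairwise Hamming distances:
  Seq1 vs Seq2: 8
  Seq1 vs Seq3: 9
  Seq1 vs Seq4: 5
  Seq1 vs Seq5: 7
  Seq2 vs Seq3: 12
  Seq2 vs Seq4: 12
  Seq2 vs Seq5: 12
  Seq3 vs Seq4: 11
  Seq3 vs Seq5: 15
  Seq4 vs Seq5: 8
The largest is 15, between Seq3 and Seq5.

15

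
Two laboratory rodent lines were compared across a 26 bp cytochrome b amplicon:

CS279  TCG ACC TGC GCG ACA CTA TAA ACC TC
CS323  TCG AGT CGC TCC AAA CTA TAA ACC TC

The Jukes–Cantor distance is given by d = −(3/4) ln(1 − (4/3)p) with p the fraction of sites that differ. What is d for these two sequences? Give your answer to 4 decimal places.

The sequences differ at positions 5 (C/G), 6 (C/T), 7 (T/C), 10 (G/T), 12 (G/C), 14 (C/A).
p = 6/26 = 0.230769.
d = −0.75 · ln(1 − (4/3)·0.230769) = −0.75 · ln(0.692308) = −0.75 · (-0.367724) = 0.2758.

0.2758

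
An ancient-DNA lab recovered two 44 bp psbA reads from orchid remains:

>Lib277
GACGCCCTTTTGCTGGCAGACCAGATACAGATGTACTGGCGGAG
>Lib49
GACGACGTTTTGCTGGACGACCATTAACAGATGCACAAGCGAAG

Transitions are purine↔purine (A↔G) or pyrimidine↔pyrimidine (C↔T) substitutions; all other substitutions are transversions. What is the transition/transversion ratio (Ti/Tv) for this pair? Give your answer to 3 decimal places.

Mismatches occur at site 5 (C/A, transversion), site 7 (C/G, transversion), site 17 (C/A, transversion), site 18 (A/C, transversion), site 24 (G/T, transversion), site 25 (A/T, transversion), site 26 (T/A, transversion), site 34 (T/C, transition), site 37 (T/A, transversion), site 38 (G/A, transition), site 42 (G/A, transition).
Of the 11 differences, 3 transitions and 8 transversions, so Ti/Tv = 3/8 = 0.375.

0.375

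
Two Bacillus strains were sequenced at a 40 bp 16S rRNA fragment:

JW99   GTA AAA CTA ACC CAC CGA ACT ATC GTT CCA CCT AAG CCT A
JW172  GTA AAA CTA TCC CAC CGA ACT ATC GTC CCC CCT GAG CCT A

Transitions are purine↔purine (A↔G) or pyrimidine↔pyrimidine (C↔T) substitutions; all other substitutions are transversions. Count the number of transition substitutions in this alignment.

The sequences differ at positions 10 (A/T, transversion), 27 (T/C, transition), 30 (A/C, transversion), 34 (A/G, transition).
Of the 4 differences, 2 transitions and 2 transversions, so the answer is 2.

2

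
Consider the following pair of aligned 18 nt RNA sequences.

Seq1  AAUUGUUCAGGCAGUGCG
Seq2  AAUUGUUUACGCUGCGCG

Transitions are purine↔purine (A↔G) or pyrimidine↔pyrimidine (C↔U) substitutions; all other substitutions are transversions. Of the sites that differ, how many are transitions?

The sequences differ at positions 8 (C/U, transition), 10 (G/C, transversion), 13 (A/U, transversion), 15 (U/C, transition).
Of the 4 differences, 2 transitions and 2 transversions, so the answer is 2.

2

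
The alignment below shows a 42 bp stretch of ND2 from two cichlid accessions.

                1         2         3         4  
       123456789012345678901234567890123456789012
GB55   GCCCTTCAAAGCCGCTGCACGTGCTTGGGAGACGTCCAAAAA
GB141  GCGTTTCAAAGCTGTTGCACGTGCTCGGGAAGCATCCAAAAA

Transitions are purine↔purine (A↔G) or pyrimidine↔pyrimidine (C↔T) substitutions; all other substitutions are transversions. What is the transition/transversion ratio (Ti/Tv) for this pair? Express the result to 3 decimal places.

7.000

Differing sites — 3:C/G (Tv); 4:C/T (Ti); 13:C/T (Ti); 15:C/T (Ti); 26:T/C (Ti); 31:G/A (Ti); 32:A/G (Ti); 34:G/A (Ti).
Of the 8 differences, 7 transitions and 1 transversion, so Ti/Tv = 7/1 = 7.000.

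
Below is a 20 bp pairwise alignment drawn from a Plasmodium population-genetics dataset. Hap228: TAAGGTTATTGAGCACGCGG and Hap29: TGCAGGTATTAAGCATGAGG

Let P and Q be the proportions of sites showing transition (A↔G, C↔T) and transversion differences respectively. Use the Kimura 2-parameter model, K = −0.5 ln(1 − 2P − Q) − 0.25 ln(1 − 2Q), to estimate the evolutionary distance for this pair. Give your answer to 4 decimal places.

0.4884

Differing sites — 2:A/G (Ti); 3:A/C (Tv); 4:G/A (Ti); 6:T/G (Tv); 11:G/A (Ti); 16:C/T (Ti); 18:C/A (Tv).
Of the 7 differences, 4 transitions and 3 transversions over 20 sites: P = 4/20 = 0.200000, Q = 3/20 = 0.150000.
d = −0.5·ln(0.450000) − 0.25·ln(0.700000) = −0.5·(-0.798508) − 0.25·(-0.356675) = 0.4884.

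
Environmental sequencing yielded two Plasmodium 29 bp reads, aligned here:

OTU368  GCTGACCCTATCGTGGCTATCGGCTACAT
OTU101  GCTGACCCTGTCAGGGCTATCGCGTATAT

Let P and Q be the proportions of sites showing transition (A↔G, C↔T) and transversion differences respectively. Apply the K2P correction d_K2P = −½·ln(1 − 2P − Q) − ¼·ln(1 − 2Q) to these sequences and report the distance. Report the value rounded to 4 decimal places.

0.2437

The sequences differ at positions 10 (A/G, transition), 13 (G/A, transition), 14 (T/G, transversion), 23 (G/C, transversion), 24 (C/G, transversion), 27 (C/T, transition).
Of the 6 differences, 3 transitions and 3 transversions over 29 sites: P = 3/29 = 0.103448, Q = 3/29 = 0.103448.
d = −0.5·ln(0.689656) − 0.25·ln(0.793104) = −0.5·(-0.371562) − 0.25·(-0.231801) = 0.2437.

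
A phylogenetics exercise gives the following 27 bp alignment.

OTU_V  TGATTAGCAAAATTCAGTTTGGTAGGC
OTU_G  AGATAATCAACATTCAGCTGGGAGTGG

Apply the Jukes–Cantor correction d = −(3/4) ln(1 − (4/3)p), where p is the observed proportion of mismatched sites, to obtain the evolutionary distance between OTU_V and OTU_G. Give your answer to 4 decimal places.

0.5107

Mismatches occur at site 1 (T→A), site 5 (T→A), site 7 (G→T), site 11 (A→C), site 18 (T→C), site 20 (T→G), site 23 (T→A), site 24 (A→G), site 25 (G→T), site 27 (C→G).
p = 10/27 = 0.370370.
d = −0.75 · ln(1 − (4/3)·0.370370) = −0.75 · ln(0.506173) = −0.75 · (-0.680877) = 0.5107.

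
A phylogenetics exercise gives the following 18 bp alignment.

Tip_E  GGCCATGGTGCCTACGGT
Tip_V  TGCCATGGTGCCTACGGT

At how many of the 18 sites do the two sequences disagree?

Differing sites — 1:G/T.
That gives 1 mismatch out of 18 aligned sites, so the Hamming distance is 1.

1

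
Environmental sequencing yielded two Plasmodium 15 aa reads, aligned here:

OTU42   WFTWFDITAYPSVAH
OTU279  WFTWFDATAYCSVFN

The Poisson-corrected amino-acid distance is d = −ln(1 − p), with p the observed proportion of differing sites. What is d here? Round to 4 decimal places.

Differing sites — 7:I/A; 11:P/C; 14:A/F; 15:H/N.
p = 4/15 = 0.266667.
d = −ln(1 − 0.266667) = −ln(0.733333) = 0.3102.

0.3102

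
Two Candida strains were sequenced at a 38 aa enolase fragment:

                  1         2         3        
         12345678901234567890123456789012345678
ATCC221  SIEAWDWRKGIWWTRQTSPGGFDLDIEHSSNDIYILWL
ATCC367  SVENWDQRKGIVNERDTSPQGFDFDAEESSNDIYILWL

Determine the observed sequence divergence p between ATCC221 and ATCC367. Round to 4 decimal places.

Mismatches occur at site 2 (I/V), site 4 (A/N), site 7 (W/Q), site 12 (W/V), site 13 (W/N), site 14 (T/E), site 16 (Q/D), site 20 (G/Q), site 24 (L/F), site 26 (I/A), site 28 (H/E).
There are 11 differences over 38 sites, so p = 11/38 = 0.2895.

0.2895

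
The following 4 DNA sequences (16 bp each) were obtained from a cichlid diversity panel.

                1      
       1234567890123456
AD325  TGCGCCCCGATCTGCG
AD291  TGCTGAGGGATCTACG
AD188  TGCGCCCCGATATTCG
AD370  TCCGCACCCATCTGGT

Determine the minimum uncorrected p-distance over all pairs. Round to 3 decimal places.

Pairwise Hamming distances:
  AD325 vs AD291: 6
  AD325 vs AD188: 2
  AD325 vs AD370: 5
  AD291 vs AD188: 7
  AD291 vs AD370: 9
  AD188 vs AD370: 7
The smallest is 2 mismatches, between AD325 and AD188; p = 2/16 = 0.125.

0.125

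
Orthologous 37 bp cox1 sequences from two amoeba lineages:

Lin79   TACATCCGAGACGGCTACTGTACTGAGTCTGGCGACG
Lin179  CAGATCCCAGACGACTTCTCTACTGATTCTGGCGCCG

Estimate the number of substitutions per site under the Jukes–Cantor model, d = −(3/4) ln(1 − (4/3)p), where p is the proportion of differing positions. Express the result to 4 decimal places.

0.2551

The sequences differ at positions 1 (T/C), 3 (C/G), 8 (G/C), 14 (G/A), 17 (A/T), 20 (G/C), 27 (G/T), 35 (A/C).
p = 8/37 = 0.216216.
d = −0.75 · ln(1 − (4/3)·0.216216) = −0.75 · ln(0.711712) = −0.75 · (-0.340082) = 0.2551.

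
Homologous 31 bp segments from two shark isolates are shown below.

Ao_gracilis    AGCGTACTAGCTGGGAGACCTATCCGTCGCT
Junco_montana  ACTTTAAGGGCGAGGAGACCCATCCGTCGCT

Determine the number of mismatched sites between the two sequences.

Mismatches occur at site 2 (G↔C), site 3 (C↔T), site 4 (G↔T), site 7 (C↔A), site 8 (T↔G), site 9 (A↔G), site 12 (T↔G), site 13 (G↔A), site 21 (T↔C).
That gives 9 mismatches out of 31 aligned sites, so the Hamming distance is 9.

9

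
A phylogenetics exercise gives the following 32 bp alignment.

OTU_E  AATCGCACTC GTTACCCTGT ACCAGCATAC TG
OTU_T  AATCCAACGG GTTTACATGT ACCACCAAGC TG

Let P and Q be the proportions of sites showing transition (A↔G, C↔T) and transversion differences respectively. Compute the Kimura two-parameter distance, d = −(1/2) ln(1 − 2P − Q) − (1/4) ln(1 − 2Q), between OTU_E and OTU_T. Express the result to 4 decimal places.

0.4173

Differing sites — 5:G/C (Tv); 6:C/A (Tv); 9:T/G (Tv); 10:C/G (Tv); 14:A/T (Tv); 15:C/A (Tv); 17:C/A (Tv); 25:G/C (Tv); 28:T/A (Tv); 29:A/G (Ti).
Of the 10 differences, 1 transition and 9 transversions over 32 sites: P = 1/32 = 0.031250, Q = 9/32 = 0.281250.
d = −0.5·ln(0.656250) − 0.25·ln(0.437500) = −0.5·(-0.421213) − 0.25·(-0.826679) = 0.4173.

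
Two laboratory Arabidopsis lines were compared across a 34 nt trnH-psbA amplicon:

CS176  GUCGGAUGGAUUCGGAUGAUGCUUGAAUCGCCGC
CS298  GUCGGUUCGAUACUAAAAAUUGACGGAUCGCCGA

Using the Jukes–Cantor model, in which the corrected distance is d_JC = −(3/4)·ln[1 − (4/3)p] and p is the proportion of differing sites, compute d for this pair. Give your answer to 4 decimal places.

The sequences differ at positions 6 (A/U), 8 (G/C), 12 (U/A), 14 (G/U), 15 (G/A), 17 (U/A), 18 (G/A), 21 (G/U), 22 (C/G), 23 (U/A), 24 (U/C), 26 (A/G), 34 (C/A).
p = 13/34 = 0.382353.
d = −0.75 · ln(1 − (4/3)·0.382353) = −0.75 · ln(0.490196) = −0.75 · (-0.712950) = 0.5347.

0.5347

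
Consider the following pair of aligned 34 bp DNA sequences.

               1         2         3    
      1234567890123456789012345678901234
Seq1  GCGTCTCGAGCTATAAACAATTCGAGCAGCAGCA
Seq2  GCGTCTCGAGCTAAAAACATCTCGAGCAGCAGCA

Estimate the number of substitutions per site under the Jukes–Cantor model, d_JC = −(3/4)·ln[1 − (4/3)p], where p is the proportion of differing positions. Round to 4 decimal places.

0.0939

Differing sites — 14:T/A; 20:A/T; 21:T/C.
p = 3/34 = 0.088235.
d = −0.75 · ln(1 − (4/3)·0.088235) = −0.75 · ln(0.882353) = −0.75 · (-0.125163) = 0.0939.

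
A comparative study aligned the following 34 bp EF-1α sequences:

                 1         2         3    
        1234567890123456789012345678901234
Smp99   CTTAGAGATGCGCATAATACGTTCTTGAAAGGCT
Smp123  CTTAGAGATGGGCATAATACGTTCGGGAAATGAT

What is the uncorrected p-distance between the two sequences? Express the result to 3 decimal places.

0.147

Differing sites — 11:C/G; 25:T/G; 26:T/G; 31:G/T; 33:C/A.
There are 5 differences over 34 sites, so p = 5/34 = 0.147.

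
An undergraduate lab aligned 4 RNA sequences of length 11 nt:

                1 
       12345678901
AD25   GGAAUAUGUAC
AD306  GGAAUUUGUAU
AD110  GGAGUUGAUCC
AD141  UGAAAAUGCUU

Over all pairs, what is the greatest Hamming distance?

Pairwise Hamming distances:
  AD25 vs AD306: 2
  AD25 vs AD110: 5
  AD25 vs AD141: 5
  AD306 vs AD110: 5
  AD306 vs AD141: 5
  AD110 vs AD141: 9
The largest is 9, between AD110 and AD141.

9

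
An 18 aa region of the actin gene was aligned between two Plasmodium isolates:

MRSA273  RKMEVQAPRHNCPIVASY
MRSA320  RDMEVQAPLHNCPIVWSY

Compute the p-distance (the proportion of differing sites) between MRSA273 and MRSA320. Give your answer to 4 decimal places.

0.1667

Mismatches occur at site 2 (K/D), site 9 (R/L), site 16 (A/W).
There are 3 differences over 18 sites, so p = 3/18 = 0.1667.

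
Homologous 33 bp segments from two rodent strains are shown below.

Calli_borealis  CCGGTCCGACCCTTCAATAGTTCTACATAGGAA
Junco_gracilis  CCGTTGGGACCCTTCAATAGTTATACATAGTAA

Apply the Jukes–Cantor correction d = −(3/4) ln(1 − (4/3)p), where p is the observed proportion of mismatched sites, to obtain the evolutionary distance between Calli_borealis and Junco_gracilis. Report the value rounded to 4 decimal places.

0.1693

Mismatches occur at site 4 (G/T), site 6 (C/G), site 7 (C/G), site 23 (C/A), site 31 (G/T).
p = 5/33 = 0.151515.
d = −0.75 · ln(1 − (4/3)·0.151515) = −0.75 · ln(0.797980) = −0.75 · (-0.225672) = 0.1693.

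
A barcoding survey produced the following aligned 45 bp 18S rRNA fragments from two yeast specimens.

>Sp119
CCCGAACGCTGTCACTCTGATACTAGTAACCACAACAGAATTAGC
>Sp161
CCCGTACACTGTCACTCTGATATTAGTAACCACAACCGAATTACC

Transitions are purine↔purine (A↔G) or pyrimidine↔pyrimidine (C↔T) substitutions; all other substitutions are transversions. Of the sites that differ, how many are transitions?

2

The sequences differ at positions 5 (A/T, transversion), 8 (G/A, transition), 23 (C/T, transition), 37 (A/C, transversion), 44 (G/C, transversion).
Of the 5 differences, 2 transitions and 3 transversions, so the answer is 2.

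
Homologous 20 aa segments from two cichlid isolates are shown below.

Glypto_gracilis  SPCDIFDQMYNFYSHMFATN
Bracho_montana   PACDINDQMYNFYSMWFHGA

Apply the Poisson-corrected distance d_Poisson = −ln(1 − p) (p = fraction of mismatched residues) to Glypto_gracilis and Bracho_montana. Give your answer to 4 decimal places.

0.5108

Mismatches occur at site 1 (S→P), site 2 (P→A), site 6 (F→N), site 15 (H→M), site 16 (M→W), site 18 (A→H), site 19 (T→G), site 20 (N→A).
p = 8/20 = 0.400000.
d = −ln(1 − 0.400000) = −ln(0.600000) = 0.5108.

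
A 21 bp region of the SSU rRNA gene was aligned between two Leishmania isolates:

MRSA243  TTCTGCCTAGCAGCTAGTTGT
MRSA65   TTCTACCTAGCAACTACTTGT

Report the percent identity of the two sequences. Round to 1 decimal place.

85.7%

The sequences differ at positions 5 (G/A), 13 (G/A), 17 (G/C).
18 of the 21 sites match, so the percent identity is 18/21 × 100 = 85.7%.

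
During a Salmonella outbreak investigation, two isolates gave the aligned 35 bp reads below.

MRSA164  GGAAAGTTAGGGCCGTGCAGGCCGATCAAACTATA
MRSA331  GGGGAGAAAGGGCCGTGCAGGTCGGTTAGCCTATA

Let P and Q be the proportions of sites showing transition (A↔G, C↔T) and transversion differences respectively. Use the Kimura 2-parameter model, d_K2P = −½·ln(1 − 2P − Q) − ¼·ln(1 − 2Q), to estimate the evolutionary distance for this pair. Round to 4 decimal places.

0.3268

Differing sites — 3:A/G (Ti); 4:A/G (Ti); 7:T/A (Tv); 8:T/A (Tv); 22:C/T (Ti); 25:A/G (Ti); 27:C/T (Ti); 29:A/G (Ti); 30:A/C (Tv).
Of the 9 differences, 6 transitions and 3 transversions over 35 sites: P = 6/35 = 0.171429, Q = 3/35 = 0.085714.
d = −0.5·ln(0.571428) − 0.25·ln(0.828572) = −0.5·(-0.559617) − 0.25·(-0.188052) = 0.3268.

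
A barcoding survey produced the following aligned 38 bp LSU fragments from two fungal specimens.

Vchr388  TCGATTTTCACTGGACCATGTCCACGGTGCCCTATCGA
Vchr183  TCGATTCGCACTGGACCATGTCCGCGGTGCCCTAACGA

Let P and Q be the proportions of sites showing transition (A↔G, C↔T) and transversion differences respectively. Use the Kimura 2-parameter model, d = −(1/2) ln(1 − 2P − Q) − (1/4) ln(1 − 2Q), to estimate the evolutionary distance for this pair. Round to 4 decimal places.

0.1137

The sequences differ at positions 7 (T/C, transition), 8 (T/G, transversion), 24 (A/G, transition), 35 (T/A, transversion).
Of the 4 differences, 2 transitions and 2 transversions over 38 sites: P = 2/38 = 0.052632, Q = 2/38 = 0.052632.
d = −0.5·ln(0.842104) − 0.25·ln(0.894736) = −0.5·(-0.171852) − 0.25·(-0.111227) = 0.1137.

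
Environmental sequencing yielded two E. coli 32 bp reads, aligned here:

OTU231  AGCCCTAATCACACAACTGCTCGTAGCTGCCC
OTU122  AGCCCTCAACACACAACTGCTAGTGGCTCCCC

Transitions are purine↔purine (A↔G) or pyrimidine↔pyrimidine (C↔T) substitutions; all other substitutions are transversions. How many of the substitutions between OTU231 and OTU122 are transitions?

1

The sequences differ at positions 7 (A/C, transversion), 9 (T/A, transversion), 22 (C/A, transversion), 25 (A/G, transition), 29 (G/C, transversion).
Of the 5 differences, 1 transition and 4 transversions, so the answer is 1.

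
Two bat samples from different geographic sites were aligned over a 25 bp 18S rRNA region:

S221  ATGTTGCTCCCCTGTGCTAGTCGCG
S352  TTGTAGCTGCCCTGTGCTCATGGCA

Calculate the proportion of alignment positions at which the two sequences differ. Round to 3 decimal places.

Differing sites — 1:A/T; 5:T/A; 9:C/G; 19:A/C; 20:G/A; 22:C/G; 25:G/A.
There are 7 differences over 25 sites, so p = 7/25 = 0.280.

0.280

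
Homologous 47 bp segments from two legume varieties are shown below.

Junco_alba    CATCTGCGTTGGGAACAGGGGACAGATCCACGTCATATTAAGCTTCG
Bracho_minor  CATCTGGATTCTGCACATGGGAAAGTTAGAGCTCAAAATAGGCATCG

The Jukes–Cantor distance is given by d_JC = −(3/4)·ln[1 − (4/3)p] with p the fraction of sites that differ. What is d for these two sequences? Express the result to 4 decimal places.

The sequences differ at positions 7 (C/G), 8 (G/A), 11 (G/C), 12 (G/T), 14 (A/C), 18 (G/T), 23 (C/A), 26 (A/T), 28 (C/A), 29 (C/G), 31 (C/G), 32 (G/C), 36 (T/A), 38 (T/A), 41 (A/G), 44 (T/A).
p = 16/47 = 0.340426.
d = −0.75 · ln(1 − (4/3)·0.340426) = −0.75 · ln(0.546099) = −0.75 · (-0.604955) = 0.4537.

0.4537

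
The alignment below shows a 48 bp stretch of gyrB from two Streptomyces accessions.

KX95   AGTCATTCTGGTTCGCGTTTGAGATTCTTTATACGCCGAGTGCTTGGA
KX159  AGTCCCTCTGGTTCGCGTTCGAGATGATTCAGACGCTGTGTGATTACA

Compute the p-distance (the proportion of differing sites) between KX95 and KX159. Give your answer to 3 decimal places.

The sequences differ at positions 5 (A/C), 6 (T/C), 20 (T/C), 26 (T/G), 27 (C/A), 30 (T/C), 32 (T/G), 37 (C/T), 39 (A/T), 43 (C/A), 46 (G/A), 47 (G/C).
There are 12 differences over 48 sites, so p = 12/48 = 0.250.

0.250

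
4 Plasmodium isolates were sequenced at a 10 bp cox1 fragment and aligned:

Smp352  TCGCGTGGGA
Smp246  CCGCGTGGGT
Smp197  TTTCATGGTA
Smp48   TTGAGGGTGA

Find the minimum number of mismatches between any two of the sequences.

Pairwise Hamming distances:
  Smp352 vs Smp246: 2
  Smp352 vs Smp197: 4
  Smp352 vs Smp48: 4
  Smp246 vs Smp197: 6
  Smp246 vs Smp48: 6
  Smp197 vs Smp48: 6
The smallest is 2, between Smp352 and Smp246.

2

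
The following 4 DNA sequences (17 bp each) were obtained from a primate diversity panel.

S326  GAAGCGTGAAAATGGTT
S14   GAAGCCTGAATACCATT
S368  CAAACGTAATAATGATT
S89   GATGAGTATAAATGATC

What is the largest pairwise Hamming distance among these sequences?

9

Pairwise Hamming distances:
  S326 vs S14: 5
  S326 vs S368: 5
  S326 vs S89: 6
  S14 vs S368: 8
  S14 vs S89: 9
  S368 vs S89: 7
The largest is 9, between S14 and S89.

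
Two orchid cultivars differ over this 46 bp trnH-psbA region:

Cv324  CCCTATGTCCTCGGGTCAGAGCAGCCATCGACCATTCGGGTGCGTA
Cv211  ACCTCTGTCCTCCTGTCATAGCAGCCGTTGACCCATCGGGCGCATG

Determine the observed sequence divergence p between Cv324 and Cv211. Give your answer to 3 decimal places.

The sequences differ at positions 1 (C/A), 5 (A/C), 13 (G/C), 14 (G/T), 19 (G/T), 27 (A/G), 29 (C/T), 34 (A/C), 35 (T/A), 41 (T/C), 44 (G/A), 46 (A/G).
There are 12 differences over 46 sites, so p = 12/46 = 0.261.

0.261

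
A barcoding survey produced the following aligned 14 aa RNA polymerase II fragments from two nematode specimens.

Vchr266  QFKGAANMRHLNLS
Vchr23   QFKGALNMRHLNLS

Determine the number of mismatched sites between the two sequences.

A single mismatch occurs at site 6 (A/L).
That gives 1 mismatch out of 14 aligned sites, so the Hamming distance is 1.

1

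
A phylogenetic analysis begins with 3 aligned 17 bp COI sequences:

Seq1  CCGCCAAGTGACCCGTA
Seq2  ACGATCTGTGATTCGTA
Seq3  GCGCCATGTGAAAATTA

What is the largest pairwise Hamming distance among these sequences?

Pairwise Hamming distances:
  Seq1 vs Seq2: 7
  Seq1 vs Seq3: 6
  Seq2 vs Seq3: 8
The largest is 8, between Seq2 and Seq3.

8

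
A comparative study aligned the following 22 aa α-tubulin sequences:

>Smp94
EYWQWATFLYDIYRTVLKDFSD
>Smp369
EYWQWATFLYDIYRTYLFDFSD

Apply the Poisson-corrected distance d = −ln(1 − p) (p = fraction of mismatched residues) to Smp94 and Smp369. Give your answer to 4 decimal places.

Differing sites — 16:V/Y; 18:K/F.
p = 2/22 = 0.090909.
d = −ln(1 − 0.090909) = −ln(0.909091) = 0.0953.

0.0953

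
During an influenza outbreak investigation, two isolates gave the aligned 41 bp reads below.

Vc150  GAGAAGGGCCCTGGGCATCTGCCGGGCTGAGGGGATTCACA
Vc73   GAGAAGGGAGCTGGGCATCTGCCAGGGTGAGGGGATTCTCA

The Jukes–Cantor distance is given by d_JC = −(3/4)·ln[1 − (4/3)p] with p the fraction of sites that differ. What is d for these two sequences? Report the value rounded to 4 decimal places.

0.1331

Differing sites — 9:C/A; 10:C/G; 24:G/A; 27:C/G; 39:A/T.
p = 5/41 = 0.121951.
d = −0.75 · ln(1 − (4/3)·0.121951) = −0.75 · ln(0.837399) = −0.75 · (-0.177455) = 0.1331.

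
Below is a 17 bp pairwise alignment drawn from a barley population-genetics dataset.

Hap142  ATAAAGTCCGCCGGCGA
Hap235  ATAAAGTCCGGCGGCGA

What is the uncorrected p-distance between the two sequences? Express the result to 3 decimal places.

A single mismatch occurs at site 11 (C→G).
There are 1 differences over 17 sites, so p = 1/17 = 0.059.

0.059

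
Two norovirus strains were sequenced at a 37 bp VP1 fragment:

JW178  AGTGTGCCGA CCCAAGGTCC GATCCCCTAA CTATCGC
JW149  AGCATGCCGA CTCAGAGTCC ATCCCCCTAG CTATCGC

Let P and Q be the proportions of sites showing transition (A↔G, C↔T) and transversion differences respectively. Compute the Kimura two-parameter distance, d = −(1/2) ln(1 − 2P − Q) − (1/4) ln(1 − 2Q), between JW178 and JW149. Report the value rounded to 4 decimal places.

The sequences differ at positions 3 (T/C, transition), 4 (G/A, transition), 12 (C/T, transition), 15 (A/G, transition), 16 (G/A, transition), 21 (G/A, transition), 22 (A/T, transversion), 23 (T/C, transition), 30 (A/G, transition).
Of the 9 differences, 8 transitions and 1 transversion over 37 sites: P = 8/37 = 0.216216, Q = 1/37 = 0.027027.
d = −0.5·ln(0.540541) − 0.25·ln(0.945946) = −0.5·(-0.615185) − 0.25·(-0.055570) = 0.3215.

0.3215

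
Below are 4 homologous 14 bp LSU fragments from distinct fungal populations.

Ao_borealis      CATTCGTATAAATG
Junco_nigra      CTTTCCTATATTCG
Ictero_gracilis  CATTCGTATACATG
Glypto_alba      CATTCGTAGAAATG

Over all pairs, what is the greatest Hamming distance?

Pairwise Hamming distances:
  Ao_borealis vs Junco_nigra: 5
  Ao_borealis vs Ictero_gracilis: 1
  Ao_borealis vs Glypto_alba: 1
  Junco_nigra vs Ictero_gracilis: 5
  Junco_nigra vs Glypto_alba: 6
  Ictero_gracilis vs Glypto_alba: 2
The largest is 6, between Junco_nigra and Glypto_alba.

6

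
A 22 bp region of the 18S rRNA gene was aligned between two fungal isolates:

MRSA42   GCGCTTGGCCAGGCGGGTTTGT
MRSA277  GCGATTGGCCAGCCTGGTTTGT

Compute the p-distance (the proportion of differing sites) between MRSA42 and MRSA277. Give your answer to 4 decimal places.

0.1364

Differing sites — 4:C/A; 13:G/C; 15:G/T.
There are 3 differences over 22 sites, so p = 3/22 = 0.1364.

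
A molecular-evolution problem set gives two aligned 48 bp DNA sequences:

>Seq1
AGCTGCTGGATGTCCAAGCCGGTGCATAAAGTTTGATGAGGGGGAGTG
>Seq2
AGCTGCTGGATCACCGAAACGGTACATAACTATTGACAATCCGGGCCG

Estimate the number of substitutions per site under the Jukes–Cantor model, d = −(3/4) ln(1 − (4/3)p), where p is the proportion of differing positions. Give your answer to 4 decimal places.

0.4793

The sequences differ at positions 12 (G/C), 13 (T/A), 16 (A/G), 18 (G/A), 19 (C/A), 24 (G/A), 30 (A/C), 31 (G/T), 32 (T/A), 37 (T/C), 38 (G/A), 40 (G/T), 41 (G/C), 42 (G/C), 45 (A/G), 46 (G/C), 47 (T/C).
p = 17/48 = 0.354167.
d = −0.75 · ln(1 − (4/3)·0.354167) = −0.75 · ln(0.527777) = −0.75 · (-0.639081) = 0.4793.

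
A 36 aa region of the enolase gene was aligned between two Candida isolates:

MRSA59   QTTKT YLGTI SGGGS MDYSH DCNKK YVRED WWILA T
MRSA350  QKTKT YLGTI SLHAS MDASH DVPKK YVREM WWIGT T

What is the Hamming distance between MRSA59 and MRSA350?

10

The sequences differ at positions 2 (T/K), 12 (G/L), 13 (G/H), 14 (G/A), 18 (Y/A), 22 (C/V), 23 (N/P), 30 (D/M), 34 (L/G), 35 (A/T).
That gives 10 mismatches out of 36 aligned sites, so the Hamming distance is 10.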